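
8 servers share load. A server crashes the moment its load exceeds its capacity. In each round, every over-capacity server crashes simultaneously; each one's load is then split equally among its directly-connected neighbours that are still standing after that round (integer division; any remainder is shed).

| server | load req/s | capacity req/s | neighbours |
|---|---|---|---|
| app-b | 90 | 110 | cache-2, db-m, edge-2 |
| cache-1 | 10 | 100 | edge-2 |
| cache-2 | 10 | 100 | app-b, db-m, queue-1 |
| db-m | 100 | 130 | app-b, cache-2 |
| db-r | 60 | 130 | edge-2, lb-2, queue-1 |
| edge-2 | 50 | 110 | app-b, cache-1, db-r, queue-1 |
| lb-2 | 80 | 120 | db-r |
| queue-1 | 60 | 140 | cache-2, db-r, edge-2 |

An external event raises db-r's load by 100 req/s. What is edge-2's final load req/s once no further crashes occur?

103

Round 1 — db-r at 160 > 130. db-r crashes.
  db-r sheds 160 req/s to edge-2, lb-2, queue-1: 53 each (1 lost).
    edge-2: 50+53 = 103 ≤ 110
    lb-2: 80+53 = 133 > 120
    queue-1: 60+53 = 113 ≤ 140
Round 2 — lb-2 crashes.
  lb-2 sheds 133 req/s: no online neighbours, lost.
No further crashes.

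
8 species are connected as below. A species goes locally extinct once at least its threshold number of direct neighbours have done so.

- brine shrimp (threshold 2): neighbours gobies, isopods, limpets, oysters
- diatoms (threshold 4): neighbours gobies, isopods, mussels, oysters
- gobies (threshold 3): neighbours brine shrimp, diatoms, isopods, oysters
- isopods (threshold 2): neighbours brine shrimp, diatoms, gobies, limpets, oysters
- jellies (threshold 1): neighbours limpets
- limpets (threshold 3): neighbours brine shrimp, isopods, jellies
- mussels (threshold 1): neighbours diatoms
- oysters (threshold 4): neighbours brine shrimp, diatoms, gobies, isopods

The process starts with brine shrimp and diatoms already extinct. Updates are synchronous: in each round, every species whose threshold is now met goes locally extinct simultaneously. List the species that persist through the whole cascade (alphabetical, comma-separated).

Round 1 — brine shrimp, diatoms go locally extinct (initial).
Round 2 — checking thresholds:
  gobies: 2 of 4 neighbours < 3, below threshold.
  isopods: 2 of 5 neighbours ≥ 2, goes locally extinct.
  limpets: 1 of 3 neighbours < 3, below threshold.
  mussels: 1 of 1 neighbours ≥ 1, goes locally extinct.
  oysters: 2 of 4 neighbours < 4, below threshold.
Round 3 — checking thresholds:
  gobies: 3 of 4 neighbours ≥ 3, goes locally extinct.
  limpets: 2 of 3 neighbours < 3, below threshold.
  oysters: 3 of 4 neighbours < 4, below threshold.
Round 4 — checking thresholds:
  limpets: 2 of 3 neighbours < 3, below threshold.
  oysters: 4 of 4 neighbours ≥ 4, goes locally extinct.
Round 5 — no new extinctions; cascade stops.

jellies, limpets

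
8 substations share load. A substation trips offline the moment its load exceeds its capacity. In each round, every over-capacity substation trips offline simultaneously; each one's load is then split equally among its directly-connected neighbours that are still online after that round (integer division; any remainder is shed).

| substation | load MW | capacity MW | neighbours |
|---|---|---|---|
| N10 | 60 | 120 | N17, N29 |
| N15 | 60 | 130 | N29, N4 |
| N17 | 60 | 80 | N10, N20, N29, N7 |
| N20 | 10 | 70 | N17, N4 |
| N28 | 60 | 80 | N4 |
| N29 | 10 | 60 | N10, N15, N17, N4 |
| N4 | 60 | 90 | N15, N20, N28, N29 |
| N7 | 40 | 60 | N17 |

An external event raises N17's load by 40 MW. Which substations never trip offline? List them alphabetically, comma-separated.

N10, N15, N20, N28, N29, N4

Round 1 — N17 at 100 > 80. N17 trips offline.
  N17 sheds 100 MW to N10, N20, N29, N7: 25 each.
    N10: 60+25 = 85 ≤ 120
    N20: 10+25 = 35 ≤ 70
    N29: 10+25 = 35 ≤ 60
    N7: 40+25 = 65 > 60
Round 2 — N7 trips offline.
  N7 sheds 65 MW: no online neighbours, lost.
No further trips.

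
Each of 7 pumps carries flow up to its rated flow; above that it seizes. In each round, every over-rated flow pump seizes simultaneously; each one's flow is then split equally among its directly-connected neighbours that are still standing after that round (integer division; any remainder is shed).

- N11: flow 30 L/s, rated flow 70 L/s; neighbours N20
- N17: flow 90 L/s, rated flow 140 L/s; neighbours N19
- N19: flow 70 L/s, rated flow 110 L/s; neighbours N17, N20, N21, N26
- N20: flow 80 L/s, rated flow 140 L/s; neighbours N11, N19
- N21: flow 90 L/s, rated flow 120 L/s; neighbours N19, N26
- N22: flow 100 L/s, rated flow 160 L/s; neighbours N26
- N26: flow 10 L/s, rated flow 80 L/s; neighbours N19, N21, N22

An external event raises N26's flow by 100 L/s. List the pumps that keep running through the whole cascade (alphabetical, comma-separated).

Round 1 — N26 at 110 > 80. N26 seizes.
  N26 sheds 110 L/s to N19, N21, N22: 36 each (2 lost).
    N19: 70+36 = 106 ≤ 110
    N21: 90+36 = 126 > 120
    N22: 100+36 = 136 ≤ 160
Round 2 — N21 seizes.
  N21 sheds 126 L/s to N19: 126 each.
    N19: 106+126 = 232 > 110
Round 3 — N19 seizes.
  N19 sheds 232 L/s to N17, N20: 116 each.
    N17: 90+116 = 206 > 140
    N20: 80+116 = 196 > 140
Round 4 — N17, N20 seize.
  N17 sheds 206 L/s: no online neighbours, lost.
  N20 sheds 196 L/s to N11: 196 each.
    N11: 30+196 = 226 > 70
Round 5 — N11 seizes.
  N11 sheds 226 L/s: no online neighbours, lost.
No further seizures.

N22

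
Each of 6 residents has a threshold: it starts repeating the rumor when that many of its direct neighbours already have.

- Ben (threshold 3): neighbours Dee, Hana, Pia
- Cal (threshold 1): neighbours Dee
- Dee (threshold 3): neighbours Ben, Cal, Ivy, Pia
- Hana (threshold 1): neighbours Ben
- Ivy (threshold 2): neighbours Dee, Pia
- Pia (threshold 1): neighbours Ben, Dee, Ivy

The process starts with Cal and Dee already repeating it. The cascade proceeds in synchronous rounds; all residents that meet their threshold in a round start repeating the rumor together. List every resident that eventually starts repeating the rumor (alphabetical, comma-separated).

Cal, Dee, Ivy, Pia

Round 1 — Cal, Dee start repeating the rumor (initial).
Round 2 — checking thresholds:
  Ben: 1 of 3 neighbours < 3, not yet.
  Ivy: 1 of 2 neighbours < 2, not yet.
  Pia: 1 of 3 neighbours ≥ 1, starts repeating the rumor.
Round 3 — checking thresholds:
  Ben: 2 of 3 neighbours < 3, not yet.
  Ivy: 2 of 2 neighbours ≥ 2, starts repeating the rumor.
Round 4 — no new spreads; cascade stops.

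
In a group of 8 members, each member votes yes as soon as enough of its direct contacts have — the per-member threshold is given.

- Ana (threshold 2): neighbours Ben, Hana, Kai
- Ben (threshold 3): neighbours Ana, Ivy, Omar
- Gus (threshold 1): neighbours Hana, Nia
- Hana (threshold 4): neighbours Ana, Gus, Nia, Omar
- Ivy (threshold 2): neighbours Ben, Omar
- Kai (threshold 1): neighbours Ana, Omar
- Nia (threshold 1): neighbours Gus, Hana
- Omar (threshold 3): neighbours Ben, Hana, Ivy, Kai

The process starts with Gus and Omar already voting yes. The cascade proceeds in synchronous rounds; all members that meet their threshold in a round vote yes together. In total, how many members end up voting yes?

4

Round 1 — Gus, Omar vote yes (initial).
Round 2 — checking thresholds:
  Ben: 1 of 3 neighbours < 3, holds.
  Hana: 2 of 4 neighbours < 4, holds.
  Ivy: 1 of 2 neighbours < 2, holds.
  Kai: 1 of 2 neighbours ≥ 1, votes yes.
  Nia: 1 of 2 neighbours ≥ 1, votes yes.
Round 3 — no new yes votes; cascade stops.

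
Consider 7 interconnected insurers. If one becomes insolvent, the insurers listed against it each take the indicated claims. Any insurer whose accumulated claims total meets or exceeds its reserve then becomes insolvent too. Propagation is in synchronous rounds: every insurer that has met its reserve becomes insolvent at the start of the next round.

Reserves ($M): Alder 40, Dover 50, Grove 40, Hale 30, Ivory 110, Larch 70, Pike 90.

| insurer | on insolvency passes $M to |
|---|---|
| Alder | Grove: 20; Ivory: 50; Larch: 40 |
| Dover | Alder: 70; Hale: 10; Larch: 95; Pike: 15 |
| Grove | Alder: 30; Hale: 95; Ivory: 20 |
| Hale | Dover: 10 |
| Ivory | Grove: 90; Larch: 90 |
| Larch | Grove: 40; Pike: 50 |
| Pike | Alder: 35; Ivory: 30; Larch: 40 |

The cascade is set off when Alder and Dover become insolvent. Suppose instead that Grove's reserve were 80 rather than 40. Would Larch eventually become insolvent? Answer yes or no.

With Grove's reserve at 80:
Round 1 — Alder, Dover become insolvent (initial).
  Grove: +20 → 20 < 80
  Hale: +10 → 10 < 30
  Ivory: +50 → 50 < 110
  Larch: +40+95 → 135 ≥ 70
  Pike: +15 → 15 < 90
Round 2 — Larch becomes insolvent.
  Grove: +40 → 60 < 80
  Pike: +50 → 65 < 90
No further insolvencies.

yes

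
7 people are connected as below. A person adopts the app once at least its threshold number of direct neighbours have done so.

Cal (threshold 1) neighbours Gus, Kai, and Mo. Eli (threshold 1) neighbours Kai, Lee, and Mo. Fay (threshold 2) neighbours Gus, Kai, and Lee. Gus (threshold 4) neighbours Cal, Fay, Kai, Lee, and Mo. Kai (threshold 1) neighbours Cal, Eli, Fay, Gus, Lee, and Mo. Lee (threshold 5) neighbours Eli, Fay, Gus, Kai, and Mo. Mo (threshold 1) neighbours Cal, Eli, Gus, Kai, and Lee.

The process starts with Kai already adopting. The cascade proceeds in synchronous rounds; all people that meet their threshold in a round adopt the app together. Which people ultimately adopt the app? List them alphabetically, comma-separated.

Round 1 — Kai adopts the app (initial).
Round 2 — checking thresholds:
  Cal: 1 of 3 neighbours ≥ 1, adopts the app.
  Eli: 1 of 3 neighbours ≥ 1, adopts the app.
  Fay: 1 of 3 neighbours < 2, below threshold.
  Gus: 1 of 5 neighbours < 4, below threshold.
  Lee: 1 of 5 neighbours < 5, below threshold.
  Mo: 1 of 5 neighbours ≥ 1, adopts the app.
Round 3 — no new adoptions; cascade stops.

Cal, Eli, Kai, Mo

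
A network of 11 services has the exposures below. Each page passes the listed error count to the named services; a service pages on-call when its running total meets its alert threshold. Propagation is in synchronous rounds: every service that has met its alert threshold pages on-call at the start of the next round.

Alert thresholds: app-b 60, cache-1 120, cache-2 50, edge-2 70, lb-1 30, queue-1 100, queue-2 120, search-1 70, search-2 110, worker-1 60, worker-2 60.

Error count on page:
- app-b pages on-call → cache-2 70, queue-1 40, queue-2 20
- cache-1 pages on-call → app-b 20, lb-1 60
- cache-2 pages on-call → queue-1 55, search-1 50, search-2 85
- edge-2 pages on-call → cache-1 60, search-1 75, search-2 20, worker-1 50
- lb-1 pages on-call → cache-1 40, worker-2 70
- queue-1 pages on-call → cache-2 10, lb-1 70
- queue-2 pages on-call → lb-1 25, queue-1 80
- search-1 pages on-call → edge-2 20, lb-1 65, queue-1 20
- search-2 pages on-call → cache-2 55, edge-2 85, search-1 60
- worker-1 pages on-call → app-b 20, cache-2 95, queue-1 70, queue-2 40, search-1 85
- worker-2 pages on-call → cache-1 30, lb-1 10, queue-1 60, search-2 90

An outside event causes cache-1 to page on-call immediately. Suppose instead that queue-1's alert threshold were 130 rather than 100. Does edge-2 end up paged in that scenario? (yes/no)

With queue-1's alert threshold at 130:
Round 1 — cache-1 pages on-call (initial).
  app-b: +20 → 20 < 60
  lb-1: +60 → 60 ≥ 30
Round 2 — lb-1 pages on-call.
  worker-2: +70 → 70 ≥ 60
Round 3 — worker-2 pages on-call.
  queue-1: +60 → 60 < 130
  search-2: +90 → 90 < 110
No further pages.

no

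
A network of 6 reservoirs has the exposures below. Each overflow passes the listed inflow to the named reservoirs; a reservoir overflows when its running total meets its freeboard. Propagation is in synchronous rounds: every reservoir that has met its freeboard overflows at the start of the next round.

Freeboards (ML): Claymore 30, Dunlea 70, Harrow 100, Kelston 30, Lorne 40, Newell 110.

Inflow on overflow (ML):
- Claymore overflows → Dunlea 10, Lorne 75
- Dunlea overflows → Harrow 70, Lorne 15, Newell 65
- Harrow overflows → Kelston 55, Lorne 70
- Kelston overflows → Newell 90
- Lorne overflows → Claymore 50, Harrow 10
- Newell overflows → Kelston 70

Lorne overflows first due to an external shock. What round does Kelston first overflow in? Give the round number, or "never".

never

Round 1 — Lorne overflows (initial).
  Claymore: +50 → 50 ≥ 30
  Harrow: +10 → 10 < 100
Round 2 — Claymore overflows.
  Dunlea: +10 → 10 < 70
No further overflows.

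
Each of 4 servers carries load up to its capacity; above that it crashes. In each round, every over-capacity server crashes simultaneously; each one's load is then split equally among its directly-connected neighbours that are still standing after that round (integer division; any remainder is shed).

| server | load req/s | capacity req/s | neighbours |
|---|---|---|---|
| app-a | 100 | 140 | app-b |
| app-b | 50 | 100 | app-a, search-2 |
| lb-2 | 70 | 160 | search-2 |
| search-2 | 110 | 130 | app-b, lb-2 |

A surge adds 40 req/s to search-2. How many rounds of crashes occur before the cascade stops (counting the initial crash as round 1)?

Round 1 — search-2 at 150 > 130. search-2 crashes.
  search-2 sheds 150 req/s to app-b, lb-2: 75 each.
    app-b: 50+75 = 125 > 100
    lb-2: 70+75 = 145 ≤ 160
Round 2 — app-b crashes.
  app-b sheds 125 req/s to app-a: 125 each.
    app-a: 100+125 = 225 > 140
Round 3 — app-a crashes.
  app-a sheds 225 req/s: no online neighbours, lost.
No further crashes.

3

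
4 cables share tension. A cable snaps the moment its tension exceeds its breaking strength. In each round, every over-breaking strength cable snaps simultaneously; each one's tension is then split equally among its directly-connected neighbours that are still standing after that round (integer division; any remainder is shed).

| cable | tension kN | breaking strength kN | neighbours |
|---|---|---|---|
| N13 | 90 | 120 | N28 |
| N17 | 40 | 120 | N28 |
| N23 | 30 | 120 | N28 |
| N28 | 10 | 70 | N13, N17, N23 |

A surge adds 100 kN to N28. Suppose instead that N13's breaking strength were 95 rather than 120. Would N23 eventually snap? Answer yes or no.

With N13's breaking strength at 95:
Round 1 — N28 at 110 > 70. N28 snaps.
  N28 sheds 110 kN to N13, N17, N23: 36 each (2 lost).
    N13: 90+36 = 126 > 95
    N17: 40+36 = 76 ≤ 120
    N23: 30+36 = 66 ≤ 120
Round 2 — N13 snaps.
  N13 sheds 126 kN: no online neighbours, lost.
No further breaks.

no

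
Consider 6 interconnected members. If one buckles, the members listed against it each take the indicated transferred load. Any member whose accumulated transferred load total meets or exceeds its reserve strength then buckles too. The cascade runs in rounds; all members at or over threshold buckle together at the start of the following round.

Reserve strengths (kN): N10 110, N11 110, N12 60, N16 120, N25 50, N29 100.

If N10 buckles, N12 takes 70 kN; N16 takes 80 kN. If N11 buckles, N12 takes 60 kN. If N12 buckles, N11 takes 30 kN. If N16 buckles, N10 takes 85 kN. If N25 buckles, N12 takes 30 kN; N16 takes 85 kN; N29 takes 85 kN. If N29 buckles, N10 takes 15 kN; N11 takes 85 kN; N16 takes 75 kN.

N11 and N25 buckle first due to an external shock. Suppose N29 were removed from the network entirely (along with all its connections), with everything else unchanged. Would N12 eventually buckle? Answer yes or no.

With N29 removed:
Round 1 — N11, N25 buckle (initial).
  N12: +60+30 → 90 ≥ 60
  N16: +85 → 85 < 120
Round 2 — N12 buckles.
No further bucklings.

yes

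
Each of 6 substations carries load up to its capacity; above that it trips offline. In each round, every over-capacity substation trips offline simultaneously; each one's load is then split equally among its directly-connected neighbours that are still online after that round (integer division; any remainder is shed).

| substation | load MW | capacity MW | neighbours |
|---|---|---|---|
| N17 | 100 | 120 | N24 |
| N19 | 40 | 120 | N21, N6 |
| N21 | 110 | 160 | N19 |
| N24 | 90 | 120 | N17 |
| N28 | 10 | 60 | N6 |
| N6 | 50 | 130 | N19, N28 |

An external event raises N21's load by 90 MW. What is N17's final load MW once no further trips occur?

Round 1 — N21 at 200 > 160. N21 trips offline.
  N21 sheds 200 MW to N19: 200 each.
    N19: 40+200 = 240 > 120
Round 2 — N19 trips offline.
  N19 sheds 240 MW to N6: 240 each.
    N6: 50+240 = 290 > 130
Round 3 — N6 trips offline.
  N6 sheds 290 MW to N28: 290 each.
    N28: 10+290 = 300 > 60
Round 4 — N28 trips offline.
  N28 sheds 300 MW: no online neighbours, lost.
No further trips.

100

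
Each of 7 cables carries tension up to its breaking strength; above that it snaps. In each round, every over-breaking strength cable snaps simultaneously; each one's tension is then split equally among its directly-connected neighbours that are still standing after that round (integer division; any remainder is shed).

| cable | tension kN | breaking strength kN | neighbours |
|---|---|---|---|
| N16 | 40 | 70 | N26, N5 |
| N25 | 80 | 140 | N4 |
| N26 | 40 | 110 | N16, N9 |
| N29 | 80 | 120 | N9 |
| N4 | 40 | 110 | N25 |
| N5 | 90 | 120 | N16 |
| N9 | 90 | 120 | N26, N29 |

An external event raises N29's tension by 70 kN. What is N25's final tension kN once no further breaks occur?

Round 1 — N29 at 150 > 120. N29 snaps.
  N29 sheds 150 kN to N9: 150 each.
    N9: 90+150 = 240 > 120
Round 2 — N9 snaps.
  N9 sheds 240 kN to N26: 240 each.
    N26: 40+240 = 280 > 110
Round 3 — N26 snaps.
  N26 sheds 280 kN to N16: 280 each.
    N16: 40+280 = 320 > 70
Round 4 — N16 snaps.
  N16 sheds 320 kN to N5: 320 each.
    N5: 90+320 = 410 > 120
Round 5 — N5 snaps.
  N5 sheds 410 kN: no online neighbours, lost.
No further breaks.

80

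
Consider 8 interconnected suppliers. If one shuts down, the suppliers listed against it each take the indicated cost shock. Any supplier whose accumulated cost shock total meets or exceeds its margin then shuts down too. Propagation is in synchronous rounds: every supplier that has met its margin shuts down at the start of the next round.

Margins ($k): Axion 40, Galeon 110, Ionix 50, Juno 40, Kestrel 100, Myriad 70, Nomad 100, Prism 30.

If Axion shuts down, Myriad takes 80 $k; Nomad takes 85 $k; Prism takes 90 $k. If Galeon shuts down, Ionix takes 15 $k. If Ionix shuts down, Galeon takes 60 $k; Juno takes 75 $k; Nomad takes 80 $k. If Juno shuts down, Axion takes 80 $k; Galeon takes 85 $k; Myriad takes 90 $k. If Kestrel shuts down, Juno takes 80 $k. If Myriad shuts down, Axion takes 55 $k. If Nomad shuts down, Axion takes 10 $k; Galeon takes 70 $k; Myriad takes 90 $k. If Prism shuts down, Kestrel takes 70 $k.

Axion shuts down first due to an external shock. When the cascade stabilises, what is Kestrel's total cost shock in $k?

Round 1 — Axion shuts down (initial).
  Myriad: +80 → 80 ≥ 70
  Nomad: +85 → 85 < 100
  Prism: +90 → 90 ≥ 30
Round 2 — Myriad, Prism shut down.
  Kestrel: +70 → 70 < 100
No further shutdowns.

70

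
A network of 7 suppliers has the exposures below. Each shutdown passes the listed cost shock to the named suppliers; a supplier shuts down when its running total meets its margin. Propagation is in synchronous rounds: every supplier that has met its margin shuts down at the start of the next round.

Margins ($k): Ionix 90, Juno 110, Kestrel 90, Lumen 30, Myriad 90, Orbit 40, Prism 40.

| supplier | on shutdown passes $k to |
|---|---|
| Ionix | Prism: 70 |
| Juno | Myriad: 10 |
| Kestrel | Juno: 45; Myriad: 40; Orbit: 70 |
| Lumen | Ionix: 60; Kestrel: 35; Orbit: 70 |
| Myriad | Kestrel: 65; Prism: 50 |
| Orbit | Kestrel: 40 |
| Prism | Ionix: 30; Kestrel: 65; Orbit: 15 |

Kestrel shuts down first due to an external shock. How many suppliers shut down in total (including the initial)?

Round 1 — Kestrel shuts down (initial).
  Juno: +45 → 45 < 110
  Myriad: +40 → 40 < 90
  Orbit: +70 → 70 ≥ 40
Round 2 — Orbit shuts down.
No further shutdowns.

2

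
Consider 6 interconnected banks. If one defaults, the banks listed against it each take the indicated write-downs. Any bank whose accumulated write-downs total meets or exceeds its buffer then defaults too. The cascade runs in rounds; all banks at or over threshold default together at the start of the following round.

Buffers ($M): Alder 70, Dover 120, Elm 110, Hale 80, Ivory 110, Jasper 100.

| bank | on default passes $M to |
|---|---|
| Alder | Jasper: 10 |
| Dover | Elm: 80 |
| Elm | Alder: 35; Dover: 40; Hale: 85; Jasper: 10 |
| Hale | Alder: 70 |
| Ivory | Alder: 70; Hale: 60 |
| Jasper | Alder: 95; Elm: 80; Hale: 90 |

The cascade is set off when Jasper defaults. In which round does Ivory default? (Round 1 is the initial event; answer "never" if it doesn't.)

never

Round 1 — Jasper defaults (initial).
  Alder: +95 → 95 ≥ 70
  Elm: +80 → 80 < 110
  Hale: +90 → 90 ≥ 80
Round 2 — Alder, Hale default.
No further defaults.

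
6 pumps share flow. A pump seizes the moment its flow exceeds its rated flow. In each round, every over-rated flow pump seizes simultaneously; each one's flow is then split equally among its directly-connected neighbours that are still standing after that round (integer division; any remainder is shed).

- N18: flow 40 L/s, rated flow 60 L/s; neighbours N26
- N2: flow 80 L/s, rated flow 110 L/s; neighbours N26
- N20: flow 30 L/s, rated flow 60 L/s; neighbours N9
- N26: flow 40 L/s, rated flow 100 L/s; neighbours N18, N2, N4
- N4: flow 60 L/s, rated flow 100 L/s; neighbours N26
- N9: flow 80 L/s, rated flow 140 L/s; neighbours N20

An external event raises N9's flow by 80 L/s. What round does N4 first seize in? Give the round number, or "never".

never

Round 1 — N9 at 160 > 140. N9 seizes.
  N9 sheds 160 L/s to N20: 160 each.
    N20: 30+160 = 190 > 60
Round 2 — N20 seizes.
  N20 sheds 190 L/s: no online neighbours, lost.
No further seizures.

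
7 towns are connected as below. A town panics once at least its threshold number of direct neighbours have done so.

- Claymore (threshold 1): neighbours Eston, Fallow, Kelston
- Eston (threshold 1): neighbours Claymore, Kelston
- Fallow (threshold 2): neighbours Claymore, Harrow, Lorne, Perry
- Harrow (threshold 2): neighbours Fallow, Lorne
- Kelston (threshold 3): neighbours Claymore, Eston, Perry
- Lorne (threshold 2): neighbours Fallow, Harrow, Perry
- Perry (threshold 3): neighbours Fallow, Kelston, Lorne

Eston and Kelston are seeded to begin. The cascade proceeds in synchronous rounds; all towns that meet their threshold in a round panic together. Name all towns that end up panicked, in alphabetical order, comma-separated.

Claymore, Eston, Kelston

Round 1 — Eston, Kelston panic (initial).
Round 2 — checking thresholds:
  Claymore: 2 of 3 neighbours ≥ 1, panics.
  Perry: 1 of 3 neighbours < 3, holds.
Round 3 — no new panics; cascade stops.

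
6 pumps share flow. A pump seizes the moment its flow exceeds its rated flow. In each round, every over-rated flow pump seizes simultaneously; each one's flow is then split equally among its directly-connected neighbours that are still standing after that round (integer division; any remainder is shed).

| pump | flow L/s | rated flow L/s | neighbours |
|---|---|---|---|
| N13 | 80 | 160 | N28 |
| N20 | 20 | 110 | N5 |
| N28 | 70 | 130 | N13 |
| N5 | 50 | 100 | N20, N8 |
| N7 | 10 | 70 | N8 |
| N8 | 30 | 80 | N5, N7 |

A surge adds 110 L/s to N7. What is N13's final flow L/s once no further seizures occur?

Round 1 — N7 at 120 > 70. N7 seizes.
  N7 sheds 120 L/s to N8: 120 each.
    N8: 30+120 = 150 > 80
Round 2 — N8 seizes.
  N8 sheds 150 L/s to N5: 150 each.
    N5: 50+150 = 200 > 100
Round 3 — N5 seizes.
  N5 sheds 200 L/s to N20: 200 each.
    N20: 20+200 = 220 > 110
Round 4 — N20 seizes.
  N20 sheds 220 L/s: no online neighbours, lost.
No further seizures.

80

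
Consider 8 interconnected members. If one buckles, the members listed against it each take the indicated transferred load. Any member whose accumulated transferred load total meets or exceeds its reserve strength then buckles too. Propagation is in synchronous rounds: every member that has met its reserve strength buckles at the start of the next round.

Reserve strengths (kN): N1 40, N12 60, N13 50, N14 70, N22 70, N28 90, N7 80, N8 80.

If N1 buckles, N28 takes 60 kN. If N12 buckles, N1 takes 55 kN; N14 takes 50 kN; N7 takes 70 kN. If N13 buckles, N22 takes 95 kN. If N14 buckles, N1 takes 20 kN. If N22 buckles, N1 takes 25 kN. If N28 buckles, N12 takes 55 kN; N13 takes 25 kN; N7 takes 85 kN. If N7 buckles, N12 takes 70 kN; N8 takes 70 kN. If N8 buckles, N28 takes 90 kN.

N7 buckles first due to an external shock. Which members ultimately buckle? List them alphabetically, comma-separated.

N1, N12, N7

Round 1 — N7 buckles (initial).
  N12: +70 → 70 ≥ 60
  N8: +70 → 70 < 80
Round 2 — N12 buckles.
  N1: +55 → 55 ≥ 40
  N14: +50 → 50 < 70
Round 3 — N1 buckles.
  N28: +60 → 60 < 90
No further bucklings.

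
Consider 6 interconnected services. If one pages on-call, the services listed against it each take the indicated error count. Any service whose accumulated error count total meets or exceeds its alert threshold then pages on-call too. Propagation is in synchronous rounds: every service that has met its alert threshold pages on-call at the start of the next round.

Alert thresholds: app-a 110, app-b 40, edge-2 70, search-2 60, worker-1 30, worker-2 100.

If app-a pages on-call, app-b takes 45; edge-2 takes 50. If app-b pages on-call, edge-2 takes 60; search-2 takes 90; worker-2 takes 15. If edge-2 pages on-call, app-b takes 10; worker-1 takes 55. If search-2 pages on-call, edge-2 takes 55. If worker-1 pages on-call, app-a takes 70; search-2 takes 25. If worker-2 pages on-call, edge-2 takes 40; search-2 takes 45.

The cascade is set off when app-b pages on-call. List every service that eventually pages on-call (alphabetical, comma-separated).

Round 1 — app-b pages on-call (initial).
  edge-2: +60 → 60 < 70
  search-2: +90 → 90 ≥ 60
  worker-2: +15 → 15 < 100
Round 2 — search-2 pages on-call.
  edge-2: +55 → 115 ≥ 70
Round 3 — edge-2 pages on-call.
  worker-1: +55 → 55 ≥ 30
Round 4 — worker-1 pages on-call.
  app-a: +70 → 70 < 110
No further pages.

app-b, edge-2, search-2, worker-1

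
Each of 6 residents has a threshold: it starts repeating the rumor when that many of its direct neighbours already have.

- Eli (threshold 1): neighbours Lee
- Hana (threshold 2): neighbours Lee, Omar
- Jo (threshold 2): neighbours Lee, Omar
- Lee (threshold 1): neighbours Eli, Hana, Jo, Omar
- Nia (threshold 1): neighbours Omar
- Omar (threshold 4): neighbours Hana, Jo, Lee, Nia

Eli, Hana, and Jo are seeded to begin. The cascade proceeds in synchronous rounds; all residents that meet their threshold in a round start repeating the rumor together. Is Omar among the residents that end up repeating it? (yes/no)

Round 1 — Eli, Hana, Jo start repeating the rumor (initial).
Round 2 — checking thresholds:
  Lee: 3 of 4 neighbours ≥ 1, starts repeating the rumor.
  Omar: 2 of 4 neighbours < 4, holds.
Round 3 — no new spreads; cascade stops.

no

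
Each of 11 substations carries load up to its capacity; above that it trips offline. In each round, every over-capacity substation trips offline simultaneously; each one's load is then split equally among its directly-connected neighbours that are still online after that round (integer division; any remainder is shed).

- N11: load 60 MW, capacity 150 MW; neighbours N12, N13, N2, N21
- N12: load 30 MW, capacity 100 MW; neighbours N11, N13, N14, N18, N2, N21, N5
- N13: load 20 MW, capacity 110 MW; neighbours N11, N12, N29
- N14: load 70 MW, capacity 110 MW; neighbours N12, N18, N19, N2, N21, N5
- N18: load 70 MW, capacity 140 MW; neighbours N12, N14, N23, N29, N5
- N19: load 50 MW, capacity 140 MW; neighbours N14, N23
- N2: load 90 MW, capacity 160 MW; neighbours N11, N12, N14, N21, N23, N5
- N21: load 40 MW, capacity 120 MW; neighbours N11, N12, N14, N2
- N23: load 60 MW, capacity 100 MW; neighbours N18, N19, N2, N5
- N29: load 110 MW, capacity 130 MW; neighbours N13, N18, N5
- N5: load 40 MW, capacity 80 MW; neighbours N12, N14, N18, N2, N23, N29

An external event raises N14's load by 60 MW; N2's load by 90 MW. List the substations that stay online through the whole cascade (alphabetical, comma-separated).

N19

Round 1 — N14 at 130 > 110; N2 at 180 > 160. N14, N2 trip offline.
  N14 sheds 130 MW to N12, N18, N19, N21, N5: 26 each.
    N12: 30+26 = 56 ≤ 100
    N18: 70+26 = 96 ≤ 140
    N19: 50+26 = 76 ≤ 140
    N21: 40+26 = 66 ≤ 120
    N5: 40+26 = 66 ≤ 80
  N2 sheds 180 MW to N11, N12, N21, N23, N5: 36 each.
    N11: 60+36 = 96 ≤ 150
    N12: 56+36 = 92 ≤ 100
    N21: 66+36 = 102 ≤ 120
    N23: 60+36 = 96 ≤ 100
    N5: 66+36 = 102 > 80
Round 2 — N5 trips offline.
  N5 sheds 102 MW to N12, N18, N23, N29: 25 each (2 lost).
    N12: 92+25 = 117 > 100
    N18: 96+25 = 121 ≤ 140
    N23: 96+25 = 121 > 100
    N29: 110+25 = 135 > 130
Round 3 — N12, N23, N29 trip offline.
  N12 sheds 117 MW to N11, N13, N18, N21: 29 each (1 lost).
    N11: 96+29 = 125 ≤ 150
    N13: 20+29 = 49 ≤ 110
    N18: 121+29 = 150 > 140
    N21: 102+29 = 131 > 120
  N23 sheds 121 MW to N18, N19: 60 each (1 lost).
    N18: 150+60 = 210 > 140
    N19: 76+60 = 136 ≤ 140
  N29 sheds 135 MW to N13, N18: 67 each (1 lost).
    N13: 49+67 = 116 > 110
    N18: 210+67 = 277 > 140
Round 4 — N13, N18, N21 trip offline.
  N13 sheds 116 MW to N11: 116 each.
    N11: 125+116 = 241 > 150
  N18 sheds 277 MW: no online neighbours, lost.
  N21 sheds 131 MW to N11: 131 each.
    N11: 241+131 = 372 > 150
Round 5 — N11 trips offline.
  N11 sheds 372 MW: no online neighbours, lost.
No further trips.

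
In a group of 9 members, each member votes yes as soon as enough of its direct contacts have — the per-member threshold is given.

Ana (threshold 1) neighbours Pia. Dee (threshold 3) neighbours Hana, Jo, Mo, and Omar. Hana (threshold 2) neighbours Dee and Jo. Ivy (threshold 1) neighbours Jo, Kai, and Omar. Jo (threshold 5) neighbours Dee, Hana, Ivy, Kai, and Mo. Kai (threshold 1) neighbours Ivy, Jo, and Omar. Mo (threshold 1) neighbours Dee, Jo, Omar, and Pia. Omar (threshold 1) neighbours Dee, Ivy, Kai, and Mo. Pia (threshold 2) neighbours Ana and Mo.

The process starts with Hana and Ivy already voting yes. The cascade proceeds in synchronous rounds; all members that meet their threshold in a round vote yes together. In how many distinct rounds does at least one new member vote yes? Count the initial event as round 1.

5

Round 1 — Hana, Ivy vote yes (initial).
Round 2 — checking thresholds:
  Dee: 1 of 4 neighbours < 3, below threshold.
  Jo: 2 of 5 neighbours < 5, below threshold.
  Kai: 1 of 3 neighbours ≥ 1, votes yes.
  Omar: 1 of 4 neighbours ≥ 1, votes yes.
Round 3 — checking thresholds:
  Dee: 2 of 4 neighbours < 3, below threshold.
  Jo: 3 of 5 neighbours < 5, below threshold.
  Mo: 1 of 4 neighbours ≥ 1, votes yes.
Round 4 — checking thresholds:
  Dee: 3 of 4 neighbours ≥ 3, votes yes.
  Jo: 4 of 5 neighbours < 5, below threshold.
  Pia: 1 of 2 neighbours < 2, below threshold.
Round 5 — checking thresholds:
  Jo: 5 of 5 neighbours ≥ 5, votes yes.
  Pia: 1 of 2 neighbours < 2, below threshold.
Round 6 — no new yes votes; cascade stops.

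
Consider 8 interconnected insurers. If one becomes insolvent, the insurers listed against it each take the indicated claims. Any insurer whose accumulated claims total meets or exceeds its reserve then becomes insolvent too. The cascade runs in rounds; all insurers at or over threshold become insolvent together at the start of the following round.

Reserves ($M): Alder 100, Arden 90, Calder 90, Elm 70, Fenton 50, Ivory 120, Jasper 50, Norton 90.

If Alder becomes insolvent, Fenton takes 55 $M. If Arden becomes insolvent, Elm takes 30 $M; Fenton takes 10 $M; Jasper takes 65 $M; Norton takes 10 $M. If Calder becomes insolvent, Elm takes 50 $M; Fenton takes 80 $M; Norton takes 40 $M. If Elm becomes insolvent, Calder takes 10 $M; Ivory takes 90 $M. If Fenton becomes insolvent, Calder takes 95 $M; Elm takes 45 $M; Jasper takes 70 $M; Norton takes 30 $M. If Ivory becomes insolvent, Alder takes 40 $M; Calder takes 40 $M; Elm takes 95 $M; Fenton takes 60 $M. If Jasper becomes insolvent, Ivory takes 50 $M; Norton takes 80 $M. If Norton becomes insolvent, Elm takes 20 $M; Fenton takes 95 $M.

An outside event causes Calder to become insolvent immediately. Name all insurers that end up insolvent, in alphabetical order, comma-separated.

Round 1 — Calder becomes insolvent (initial).
  Elm: +50 → 50 < 70
  Fenton: +80 → 80 ≥ 50
  Norton: +40 → 40 < 90
Round 2 — Fenton becomes insolvent.
  Elm: +45 → 95 ≥ 70
  Jasper: +70 → 70 ≥ 50
  Norton: +30 → 70 < 90
Round 3 — Elm, Jasper become insolvent.
  Ivory: +90+50 → 140 ≥ 120
  Norton: +80 → 150 ≥ 90
Round 4 — Ivory, Norton become insolvent.
  Alder: +40 → 40 < 100
No further insolvencies.

Calder, Elm, Fenton, Ivory, Jasper, Norton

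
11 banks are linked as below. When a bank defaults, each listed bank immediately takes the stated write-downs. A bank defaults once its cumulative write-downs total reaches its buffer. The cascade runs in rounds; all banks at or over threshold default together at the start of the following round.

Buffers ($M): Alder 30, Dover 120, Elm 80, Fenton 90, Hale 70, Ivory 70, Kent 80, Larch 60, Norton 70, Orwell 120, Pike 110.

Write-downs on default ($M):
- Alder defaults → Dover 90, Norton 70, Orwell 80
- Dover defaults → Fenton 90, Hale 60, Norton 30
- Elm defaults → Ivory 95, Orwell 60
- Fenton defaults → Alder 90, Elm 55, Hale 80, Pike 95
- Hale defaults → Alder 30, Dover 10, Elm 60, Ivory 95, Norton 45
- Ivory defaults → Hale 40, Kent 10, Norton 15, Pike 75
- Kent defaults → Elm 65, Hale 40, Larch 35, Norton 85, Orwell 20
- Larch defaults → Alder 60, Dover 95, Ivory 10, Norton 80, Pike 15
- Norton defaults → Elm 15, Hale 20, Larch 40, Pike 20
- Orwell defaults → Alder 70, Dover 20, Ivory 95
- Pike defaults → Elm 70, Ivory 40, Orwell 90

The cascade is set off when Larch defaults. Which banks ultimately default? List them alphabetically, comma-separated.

Round 1 — Larch defaults (initial).
  Alder: +60 → 60 ≥ 30
  Dover: +95 → 95 < 120
  Ivory: +10 → 10 < 70
  Norton: +80 → 80 ≥ 70
  Pike: +15 → 15 < 110
Round 2 — Alder, Norton default.
  Dover: +90 → 185 ≥ 120
  Elm: +15 → 15 < 80
  Hale: +20 → 20 < 70
  Orwell: +80 → 80 < 120
  Pike: +20 → 35 < 110
Round 3 — Dover defaults.
  Fenton: +90 → 90 ≥ 90
  Hale: +60 → 80 ≥ 70
Round 4 — Fenton, Hale default.
  Elm: +55+60 → 130 ≥ 80
  Ivory: +95 → 105 ≥ 70
  Pike: +95 → 130 ≥ 110
Round 5 — Elm, Ivory, Pike default.
  Kent: +10 → 10 < 80
  Orwell: +60+90 → 230 ≥ 120
Round 6 — Orwell defaults.
No further defaults.

Alder, Dover, Elm, Fenton, Hale, Ivory, Larch, Norton, Orwell, Pike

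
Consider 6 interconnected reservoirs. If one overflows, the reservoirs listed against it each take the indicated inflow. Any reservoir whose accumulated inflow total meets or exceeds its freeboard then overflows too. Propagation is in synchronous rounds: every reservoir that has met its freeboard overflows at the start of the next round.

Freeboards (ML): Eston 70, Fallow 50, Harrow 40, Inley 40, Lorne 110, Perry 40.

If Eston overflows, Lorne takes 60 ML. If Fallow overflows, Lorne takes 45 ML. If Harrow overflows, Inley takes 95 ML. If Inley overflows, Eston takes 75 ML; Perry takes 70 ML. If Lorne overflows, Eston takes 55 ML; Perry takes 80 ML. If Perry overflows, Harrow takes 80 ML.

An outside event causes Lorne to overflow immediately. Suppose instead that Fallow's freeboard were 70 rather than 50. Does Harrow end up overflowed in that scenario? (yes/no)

yes

With Fallow's freeboard at 70:
Round 1 — Lorne overflows (initial).
  Eston: +55 → 55 < 70
  Perry: +80 → 80 ≥ 40
Round 2 — Perry overflows.
  Harrow: +80 → 80 ≥ 40
Round 3 — Harrow overflows.
  Inley: +95 → 95 ≥ 40
Round 4 — Inley overflows.
  Eston: +75 → 130 ≥ 70
Round 5 — Eston overflows.
No further overflows.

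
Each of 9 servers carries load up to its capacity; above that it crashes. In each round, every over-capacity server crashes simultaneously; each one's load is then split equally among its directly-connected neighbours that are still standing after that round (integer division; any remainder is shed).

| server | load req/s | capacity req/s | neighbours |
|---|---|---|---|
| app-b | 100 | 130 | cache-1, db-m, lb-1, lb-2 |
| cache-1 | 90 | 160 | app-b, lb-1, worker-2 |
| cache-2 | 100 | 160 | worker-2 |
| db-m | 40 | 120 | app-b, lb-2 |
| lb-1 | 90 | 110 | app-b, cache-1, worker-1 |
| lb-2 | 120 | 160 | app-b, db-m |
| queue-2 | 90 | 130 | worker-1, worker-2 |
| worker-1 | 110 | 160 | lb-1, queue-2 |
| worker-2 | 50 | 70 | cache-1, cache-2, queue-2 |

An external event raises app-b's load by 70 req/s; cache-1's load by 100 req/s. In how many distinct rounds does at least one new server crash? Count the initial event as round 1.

Round 1 — app-b at 170 > 130; cache-1 at 190 > 160. app-b, cache-1 crash.
  app-b sheds 170 req/s to db-m, lb-1, lb-2: 56 each (2 lost).
    db-m: 40+56 = 96 ≤ 120
    lb-1: 90+56 = 146 > 110
    lb-2: 120+56 = 176 > 160
  cache-1 sheds 190 req/s to lb-1, worker-2: 95 each.
    lb-1: 146+95 = 241 > 110
    worker-2: 50+95 = 145 > 70
Round 2 — lb-1, lb-2, worker-2 crash.
  lb-1 sheds 241 req/s to worker-1: 241 each.
    worker-1: 110+241 = 351 > 160
  lb-2 sheds 176 req/s to db-m: 176 each.
    db-m: 96+176 = 272 > 120
  worker-2 sheds 145 req/s to cache-2, queue-2: 72 each (1 lost).
    cache-2: 100+72 = 172 > 160
    queue-2: 90+72 = 162 > 130
Round 3 — cache-2, db-m, queue-2, worker-1 crash.
  cache-2 sheds 172 req/s: no online neighbours, lost.
  db-m sheds 272 req/s: no online neighbours, lost.
  queue-2 sheds 162 req/s: no online neighbours, lost.
  worker-1 sheds 351 req/s: no online neighbours, lost.
No further crashes.

3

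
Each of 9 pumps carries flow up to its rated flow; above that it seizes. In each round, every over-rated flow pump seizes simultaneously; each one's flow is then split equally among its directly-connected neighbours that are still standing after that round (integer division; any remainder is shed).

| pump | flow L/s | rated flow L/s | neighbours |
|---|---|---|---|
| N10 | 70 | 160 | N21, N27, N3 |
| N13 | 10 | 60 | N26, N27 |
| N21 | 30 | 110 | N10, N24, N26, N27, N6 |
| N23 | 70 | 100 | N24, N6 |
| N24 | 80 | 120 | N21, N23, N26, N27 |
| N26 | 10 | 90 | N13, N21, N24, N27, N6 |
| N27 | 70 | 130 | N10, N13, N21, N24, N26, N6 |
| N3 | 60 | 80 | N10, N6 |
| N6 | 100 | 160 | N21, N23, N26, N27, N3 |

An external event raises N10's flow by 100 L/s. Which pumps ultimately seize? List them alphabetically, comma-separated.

N10, N13, N21, N23, N24, N26, N27, N3, N6

Round 1 — N10 at 170 > 160. N10 seizes.
  N10 sheds 170 L/s to N21, N27, N3: 56 each (2 lost).
    N21: 30+56 = 86 ≤ 110
    N27: 70+56 = 126 ≤ 130
    N3: 60+56 = 116 > 80
Round 2 — N3 seizes.
  N3 sheds 116 L/s to N6: 116 each.
    N6: 100+116 = 216 > 160
Round 3 — N6 seizes.
  N6 sheds 216 L/s to N21, N23, N26, N27: 54 each.
    N21: 86+54 = 140 > 110
    N23: 70+54 = 124 > 100
    N26: 10+54 = 64 ≤ 90
    N27: 126+54 = 180 > 130
Round 4 — N21, N23, N27 seize.
  N21 sheds 140 L/s to N24, N26: 70 each.
    N24: 80+70 = 150 > 120
    N26: 64+70 = 134 > 90
  N23 sheds 124 L/s to N24: 124 each.
    N24: 150+124 = 274 > 120
  N27 sheds 180 L/s to N13, N24, N26: 60 each.
    N13: 10+60 = 70 > 60
    N24: 274+60 = 334 > 120
    N26: 134+60 = 194 > 90
Round 5 — N13, N24, N26 seize.
  N13 sheds 70 L/s: no online neighbours, lost.
  N24 sheds 334 L/s: no online neighbours, lost.
  N26 sheds 194 L/s: no online neighbours, lost.
No further seizures.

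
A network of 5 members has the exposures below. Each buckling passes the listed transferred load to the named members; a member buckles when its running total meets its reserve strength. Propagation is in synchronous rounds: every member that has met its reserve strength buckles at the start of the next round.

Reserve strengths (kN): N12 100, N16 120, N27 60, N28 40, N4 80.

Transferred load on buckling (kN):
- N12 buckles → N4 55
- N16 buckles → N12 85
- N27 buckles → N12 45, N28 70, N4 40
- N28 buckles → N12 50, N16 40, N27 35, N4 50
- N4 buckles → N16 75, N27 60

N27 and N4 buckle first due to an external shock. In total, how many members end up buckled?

Round 1 — N27, N4 buckle (initial).
  N12: +45 → 45 < 100
  N16: +75 → 75 < 120
  N28: +70 → 70 ≥ 40
Round 2 — N28 buckles.
  N12: +50 → 95 < 100
  N16: +40 → 115 < 120
No further bucklings.

3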